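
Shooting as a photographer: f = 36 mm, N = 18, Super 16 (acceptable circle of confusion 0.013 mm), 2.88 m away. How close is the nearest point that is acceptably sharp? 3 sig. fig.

Hyperfocal distance H = f²/(N·c) + f = 36²/(18 × 0.013) + 36 = 1296/0.234 + 36 ≈ 5574.5 mm ≈ 5.574 m.
Near limit Dn = s·(H − f)/(H + s − 2f) = 2880 × (5574.5 − 36) / (5574.5 + 2880 − 2 × 36) = 2880 × 5538.5 / 8382.5 ≈ 1902.9 mm ≈ 1.90 m.

1.90 m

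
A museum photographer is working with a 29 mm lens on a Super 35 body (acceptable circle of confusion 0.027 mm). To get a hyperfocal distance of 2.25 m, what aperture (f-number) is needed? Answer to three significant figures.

Rearrange H = f²/(N·c) + f for N: N = f² / ((H − f)·c).
N = 29² / ((2250 − 29) × 0.027) = 841 / 59.97 ≈ 14.

f/14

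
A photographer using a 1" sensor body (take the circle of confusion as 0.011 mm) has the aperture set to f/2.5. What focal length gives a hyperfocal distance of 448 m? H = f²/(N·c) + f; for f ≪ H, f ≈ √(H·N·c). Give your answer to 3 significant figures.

From H = f²/(N·c) + f, with f ≪ H: f ≈ √(H·N·c) = √(448000 × 2.5 × 0.011) = √12320 ≈ 111.0 mm.
The +f correction barely moves this — solving exactly, f² + N·c·f − N·c·H = 0 ⇒ f = (−N·c + √((N·c)² + 4·N·c·H))/2 = (−0.0275 + √49280)/2 ≈ 110.98 mm, so f ≈ 111 mm.

111 mm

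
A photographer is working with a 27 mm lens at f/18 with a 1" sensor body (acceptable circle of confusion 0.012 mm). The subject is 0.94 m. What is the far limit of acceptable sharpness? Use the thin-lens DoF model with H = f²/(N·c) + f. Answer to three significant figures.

1.29 m

Hyperfocal distance H = f²/(N·c) + f = 27²/(18 × 0.012) + 27 = 729/0.216 + 27 ≈ 3402.0 mm ≈ 3.402 m.
Far limit Df = s·(H − f)/(H − s) = 940 × (3402.0 − 27) / (3402.0 − 940) = 940 × 3375.0 / 2462.0 ≈ 1288.6 mm ≈ 1.29 m.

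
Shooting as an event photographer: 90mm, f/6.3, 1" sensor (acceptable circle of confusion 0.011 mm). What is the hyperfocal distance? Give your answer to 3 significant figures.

117 m

Hyperfocal distance H = f²/(N·c) + f = 90²/(6.3 × 0.011) + 90 = 8100/0.0693 + 90 ≈ 116973.1 mm ≈ 117 m.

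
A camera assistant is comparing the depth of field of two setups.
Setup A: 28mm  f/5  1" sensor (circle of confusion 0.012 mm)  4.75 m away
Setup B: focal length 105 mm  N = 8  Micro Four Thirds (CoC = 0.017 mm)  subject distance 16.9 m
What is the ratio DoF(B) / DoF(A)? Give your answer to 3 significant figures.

1.85

Setup A: H = 28²/(5×0.012) + 28 ≈ 13094.7 mm; DoF = Df − Dn = 7437.9 − 3489.1 ≈ 3948.8 mm.
Setup B: H = 105²/(8×0.017) + 105 ≈ 81171.2 mm; DoF = Df − Dn = 21316.2 − 13999.6 ≈ 7316.6 mm.
Ratio = 7316.6 / 3948.8 ≈ 1.85.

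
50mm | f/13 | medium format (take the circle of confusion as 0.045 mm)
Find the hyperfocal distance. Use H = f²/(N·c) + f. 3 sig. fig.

Hyperfocal distance H = f²/(N·c) + f = 50²/(13 × 0.045) + 50 = 2500/0.585 + 50 ≈ 4323.5 mm ≈ 4.32 m.

4.32 m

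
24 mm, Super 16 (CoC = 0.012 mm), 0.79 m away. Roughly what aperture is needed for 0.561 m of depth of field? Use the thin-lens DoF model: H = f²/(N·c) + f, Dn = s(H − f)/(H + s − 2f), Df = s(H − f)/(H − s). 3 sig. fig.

Write h = H − f = f²/(N·c). The thin-lens limits are Dn = s·h/(h + (s−f)) and Df = s·h/(h − (s−f)), so DoF = Df − Dn = 2·s·(s−f)·h / (h² − (s−f)²).
That is a quadratic in h: DoF·h² − 2·s·(s−f)·h − DoF·(s−f)² = 0 ⇒ h = (s−f)·(s + √(s² + DoF²)) / DoF = 766 × (790 + √(790² + 561²)) / 561 = 766 × (790 + 968.928) / 561 ≈ 2401.7 mm.
Then N = f²/(c·h) = 24² / (0.012 × 2401.7) = 576 / 28.820 ≈ 20.

f/20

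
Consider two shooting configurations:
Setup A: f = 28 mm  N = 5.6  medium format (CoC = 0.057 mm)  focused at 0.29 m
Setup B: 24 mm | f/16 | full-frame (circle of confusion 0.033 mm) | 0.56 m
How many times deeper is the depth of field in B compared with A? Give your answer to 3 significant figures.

Setup A: H = 28²/(5.6×0.057) + 28 ≈ 2484.1 mm; DoF = Df − Dn = 324.629 − 262.047 ≈ 62.582 mm.
Setup B: H = 24²/(16×0.033) + 24 ≈ 1114.9 mm; DoF = Df − Dn = 1100.92 − 375.50 ≈ 725.42 mm.
Ratio = 725.42 / 62.582 ≈ 11.6.

11.6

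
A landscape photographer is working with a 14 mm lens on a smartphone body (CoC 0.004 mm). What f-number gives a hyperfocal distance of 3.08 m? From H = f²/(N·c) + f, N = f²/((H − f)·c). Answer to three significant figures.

Rearrange H = f²/(N·c) + f for N: N = f² / ((H − f)·c).
N = 14² / ((3080 − 14) × 0.004) = 196 / 12.26 ≈ 16.

f/16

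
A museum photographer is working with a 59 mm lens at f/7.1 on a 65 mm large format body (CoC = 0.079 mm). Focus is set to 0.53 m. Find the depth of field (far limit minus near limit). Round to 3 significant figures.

Hyperfocal distance H = f²/(N·c) + f = 59²/(7.1 × 0.079) + 59 = 3481/0.5609 + 59 ≈ 6265.1 mm ≈ 6.265 m.
Near limit Dn = s·(H − f)/(H + s − 2f) = 530 × (6265.1 − 59) / (6265.1 + 530 − 2 × 59) = 530 × 6206.1 / 6677.1 ≈ 492.614 mm.
Far limit Df = s·(H − f)/(H − s) = 530 × (6265.1 − 59) / (6265.1 − 530) = 530 × 6206.1 / 5735.1 ≈ 573.527 mm.
Depth of field = Df − Dn = 573.527 − 492.614 ≈ 80.913 mm.

80.9 mm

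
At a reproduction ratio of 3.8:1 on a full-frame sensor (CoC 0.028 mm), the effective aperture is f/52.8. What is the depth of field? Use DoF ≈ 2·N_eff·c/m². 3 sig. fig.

At magnification m, DoF ≈ 2·N_eff·c/m² = 2 × 52.8 × 0.028 / 3.8² = 2.957 / 14.44 ≈ 0.205 mm.

0.205 mm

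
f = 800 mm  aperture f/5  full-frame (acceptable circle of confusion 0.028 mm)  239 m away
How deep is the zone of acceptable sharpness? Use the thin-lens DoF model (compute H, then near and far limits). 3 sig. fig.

25.0 m

Hyperfocal distance H = f²/(N·c) + f = 800²/(5 × 0.028) + 800 = 640000/0.14 + 800 ≈ 4572228.6 mm ≈ 4572 m.
Near limit Dn = s·(H − f)/(H + s − 2f) = 239000 × (4572228.6 − 800) / (4572228.6 + 239000 − 2 × 800) = 239000 × 4571428.6 / 4809628.6 ≈ 227163 mm.
Far limit Df = s·(H − f)/(H − s) = 239000 × (4572228.6 − 800) / (4572228.6 − 239000) = 239000 × 4571428.6 / 4333228.6 ≈ 252138 mm.
Depth of field = Df − Dn = 252138 − 227163 ≈ 24975 mm ≈ 25.0 m.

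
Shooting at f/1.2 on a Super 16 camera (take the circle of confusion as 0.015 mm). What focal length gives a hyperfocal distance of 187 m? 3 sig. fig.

58.0 mm

From H = f²/(N·c) + f, with f ≪ H: f ≈ √(H·N·c) = √(187000 × 1.2 × 0.015) = √3366.0 ≈ 58.02 mm.
The +f correction barely moves this — solving exactly, f² + N·c·f − N·c·H = 0 ⇒ f = (−N·c + √((N·c)² + 4·N·c·H))/2 = (−0.018 + √13464)/2 ≈ 58.008 mm, so f ≈ 58.0 mm.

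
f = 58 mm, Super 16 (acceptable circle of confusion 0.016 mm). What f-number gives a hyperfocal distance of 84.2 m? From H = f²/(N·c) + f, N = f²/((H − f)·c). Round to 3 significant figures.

Rearrange H = f²/(N·c) + f for N: N = f² / ((H − f)·c).
N = 58² / ((84200 − 58) × 0.016) = 3364 / 1346 ≈ 2.50.

f/2.50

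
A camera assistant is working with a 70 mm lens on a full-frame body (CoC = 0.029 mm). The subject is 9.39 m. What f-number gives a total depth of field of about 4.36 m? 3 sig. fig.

f/4

Write h = H − f = f²/(N·c). The thin-lens limits are Dn = s·h/(h + (s−f)) and Df = s·h/(h − (s−f)), so DoF = Df − Dn = 2·s·(s−f)·h / (h² − (s−f)²).
That is a quadratic in h: DoF·h² − 2·s·(s−f)·h − DoF·(s−f)² = 0 ⇒ h = (s−f)·(s + √(s² + DoF²)) / DoF = 9320 × (9390 + √(9390² + 4360²)) / 4360 = 9320 × (9390 + 10352.9) / 4360 ≈ 42203 mm.
Then N = f²/(c·h) = 70² / (0.029 × 42203) = 4900 / 1223.9 ≈ 4.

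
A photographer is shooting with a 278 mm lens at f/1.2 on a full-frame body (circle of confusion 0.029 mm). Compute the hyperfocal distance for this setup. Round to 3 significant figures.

2220 m

Hyperfocal distance H = f²/(N·c) + f = 278²/(1.2 × 0.029) + 278 = 77284/0.0348 + 278 ≈ 2221082.6 mm ≈ 2220 m.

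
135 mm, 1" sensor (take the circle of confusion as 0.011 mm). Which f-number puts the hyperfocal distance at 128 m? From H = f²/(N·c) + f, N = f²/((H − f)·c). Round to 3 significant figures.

Rearrange H = f²/(N·c) + f for N: N = f² / ((H − f)·c).
N = 135² / ((128000 − 135) × 0.011) = 18225 / 1407 ≈ 13.

f/13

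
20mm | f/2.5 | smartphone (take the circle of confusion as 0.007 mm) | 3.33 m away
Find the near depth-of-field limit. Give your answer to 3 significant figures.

2.91 m

Hyperfocal distance H = f²/(N·c) + f = 20²/(2.5 × 0.007) + 20 = 400/0.0175 + 20 ≈ 22877.1 mm ≈ 22.88 m.
Near limit Dn = s·(H − f)/(H + s − 2f) = 3330 × (22877.1 − 20) / (22877.1 + 3330 − 2 × 20) = 3330 × 22857.1 / 26167.1 ≈ 2908.8 mm ≈ 2.91 m.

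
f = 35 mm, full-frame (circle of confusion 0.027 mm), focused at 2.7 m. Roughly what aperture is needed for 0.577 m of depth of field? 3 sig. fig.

f/1.80

Write h = H − f = f²/(N·c). The thin-lens limits are Dn = s·h/(h + (s−f)) and Df = s·h/(h − (s−f)), so DoF = Df − Dn = 2·s·(s−f)·h / (h² − (s−f)²).
That is a quadratic in h: DoF·h² − 2·s·(s−f)·h − DoF·(s−f)² = 0 ⇒ h = (s−f)·(s + √(s² + DoF²)) / DoF = 2665 × (2700 + √(2700² + 577²)) / 577 = 2665 × (2700 + 2760.97) / 577 ≈ 25223 mm.
Then N = f²/(c·h) = 35² / (0.027 × 25223) = 1225 / 681.01 ≈ 1.80.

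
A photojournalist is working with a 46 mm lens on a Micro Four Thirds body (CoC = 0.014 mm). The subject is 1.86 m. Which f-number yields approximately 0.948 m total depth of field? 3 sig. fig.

Write h = H − f = f²/(N·c). The thin-lens limits are Dn = s·h/(h + (s−f)) and Df = s·h/(h − (s−f)), so DoF = Df − Dn = 2·s·(s−f)·h / (h² − (s−f)²).
That is a quadratic in h: DoF·h² − 2·s·(s−f)·h − DoF·(s−f)² = 0 ⇒ h = (s−f)·(s + √(s² + DoF²)) / DoF = 1814 × (1860 + √(1860² + 948²)) / 948 = 1814 × (1860 + 2087.66) / 948 ≈ 7553.8 mm.
Then N = f²/(c·h) = 46² / (0.014 × 7553.8) = 2116 / 105.75 ≈ 20.

f/20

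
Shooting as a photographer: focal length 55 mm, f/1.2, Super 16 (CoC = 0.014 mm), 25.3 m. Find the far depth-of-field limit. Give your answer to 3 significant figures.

Hyperfocal distance H = f²/(N·c) + f = 55²/(1.2 × 0.014) + 55 = 3025/0.0168 + 55 ≈ 180114.5 mm ≈ 180.1 m.
Far limit Df = s·(H − f)/(H − s) = 25300 × (180114.5 − 55) / (180114.5 − 25300) = 25300 × 180059.5 / 154814.5 ≈ 29426 mm ≈ 29.4 m.

29.4 m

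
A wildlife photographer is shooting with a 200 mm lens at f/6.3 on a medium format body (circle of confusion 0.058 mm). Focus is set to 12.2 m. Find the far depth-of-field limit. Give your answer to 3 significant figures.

Hyperfocal distance H = f²/(N·c) + f = 200²/(6.3 × 0.058) + 200 = 40000/0.3654 + 200 ≈ 109669.1 mm ≈ 109.7 m.
Far limit Df = s·(H − f)/(H − s) = 12200 × (109669.1 − 200) / (109669.1 − 12200) = 12200 × 109469.1 / 97469.1 ≈ 13702 mm ≈ 13.7 m.

13.7 m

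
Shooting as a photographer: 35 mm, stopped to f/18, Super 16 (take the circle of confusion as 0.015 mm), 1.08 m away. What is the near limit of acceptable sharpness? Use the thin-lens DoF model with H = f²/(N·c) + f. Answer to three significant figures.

Hyperfocal distance H = f²/(N·c) + f = 35²/(18 × 0.015) + 35 = 1225/0.27 + 35 ≈ 4572.0 mm ≈ 4.572 m.
Near limit Dn = s·(H − f)/(H + s − 2f) = 1080 × (4572.0 − 35) / (4572.0 + 1080 − 2 × 35) = 1080 × 4537.0 / 5582.0 ≈ 877.82 mm ≈ 0.878 m.

0.878 m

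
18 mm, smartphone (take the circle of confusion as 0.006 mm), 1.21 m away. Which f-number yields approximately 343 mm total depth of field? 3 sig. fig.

f/6.30

Write h = H − f = f²/(N·c). The thin-lens limits are Dn = s·h/(h + (s−f)) and Df = s·h/(h − (s−f)), so DoF = Df − Dn = 2·s·(s−f)·h / (h² − (s−f)²).
That is a quadratic in h: DoF·h² − 2·s·(s−f)·h − DoF·(s−f)² = 0 ⇒ h = (s−f)·(s + √(s² + DoF²)) / DoF = 1192 × (1210 + √(1210² + 343²)) / 343 = 1192 × (1210 + 1257.68) / 343 ≈ 8575.7 mm.
Then N = f²/(c·h) = 18² / (0.006 × 8575.7) = 324 / 51.454 ≈ 6.30.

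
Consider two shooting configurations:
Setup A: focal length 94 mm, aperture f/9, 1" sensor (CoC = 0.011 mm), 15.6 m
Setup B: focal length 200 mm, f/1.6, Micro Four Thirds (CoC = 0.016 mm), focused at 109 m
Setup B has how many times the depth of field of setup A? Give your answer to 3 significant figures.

2.73

Setup A: H = 94²/(9×0.011) + 94 ≈ 89346.5 mm; DoF = Df − Dn = 18880.1 − 13290.9 ≈ 5589.2 mm.
Setup B: H = 200²/(1.6×0.016) + 200 ≈ 1562700.0 mm; DoF = Df − Dn = 117158 − 101904 ≈ 15254 mm.
Ratio = 15254 / 5589.2 ≈ 2.73.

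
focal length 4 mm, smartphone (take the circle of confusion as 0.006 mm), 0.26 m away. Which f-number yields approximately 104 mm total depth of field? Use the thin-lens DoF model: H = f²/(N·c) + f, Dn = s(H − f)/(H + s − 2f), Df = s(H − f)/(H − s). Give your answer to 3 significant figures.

Write h = H − f = f²/(N·c). The thin-lens limits are Dn = s·h/(h + (s−f)) and Df = s·h/(h − (s−f)), so DoF = Df − Dn = 2·s·(s−f)·h / (h² − (s−f)²).
That is a quadratic in h: DoF·h² − 2·s·(s−f)·h − DoF·(s−f)² = 0 ⇒ h = (s−f)·(s + √(s² + DoF²)) / DoF = 256 × (260 + √(260² + 104²)) / 104 = 256 × (260 + 280.029) / 104 ≈ 1329.3 mm.
Then N = f²/(c·h) = 4² / (0.006 × 1329.3) = 16 / 7.9758 ≈ 2.01.

f/2.01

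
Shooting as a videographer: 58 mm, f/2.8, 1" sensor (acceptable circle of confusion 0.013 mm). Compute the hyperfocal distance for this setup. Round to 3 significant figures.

92.5 m

Hyperfocal distance H = f²/(N·c) + f = 58²/(2.8 × 0.013) + 58 = 3364/0.0364 + 58 ≈ 92475.6 mm ≈ 92.5 m.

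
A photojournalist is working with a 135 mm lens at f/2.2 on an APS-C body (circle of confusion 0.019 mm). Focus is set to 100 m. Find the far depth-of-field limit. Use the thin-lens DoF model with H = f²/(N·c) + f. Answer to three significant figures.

Hyperfocal distance H = f²/(N·c) + f = 135²/(2.2 × 0.019) + 135 = 18225/0.0418 + 135 ≈ 436139.8 mm ≈ 436.1 m.
Far limit Df = s·(H − f)/(H − s) = 100000 × (436139.8 − 135) / (436139.8 − 100000) = 100000 × 436004.8 / 336139.8 ≈ 129709 mm ≈ 130 m.

130 m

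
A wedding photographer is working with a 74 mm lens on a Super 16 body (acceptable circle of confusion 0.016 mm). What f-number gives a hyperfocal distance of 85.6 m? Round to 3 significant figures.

f/4

Rearrange H = f²/(N·c) + f for N: N = f² / ((H − f)·c).
N = 74² / ((85600 − 74) × 0.016) = 5476 / 1368 ≈ 4.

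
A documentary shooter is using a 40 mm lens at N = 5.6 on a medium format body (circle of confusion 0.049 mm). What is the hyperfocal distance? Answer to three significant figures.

5.87 m

Hyperfocal distance H = f²/(N·c) + f = 40²/(5.6 × 0.049) + 40 = 1600/0.2744 + 40 ≈ 5870.9 mm ≈ 5.87 m.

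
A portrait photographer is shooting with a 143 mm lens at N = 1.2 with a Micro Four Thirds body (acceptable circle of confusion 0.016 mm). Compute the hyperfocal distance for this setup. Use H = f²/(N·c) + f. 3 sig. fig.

Hyperfocal distance H = f²/(N·c) + f = 143²/(1.2 × 0.016) + 143 = 20449/0.0192 + 143 ≈ 1065195.1 mm ≈ 1070 m.

1070 m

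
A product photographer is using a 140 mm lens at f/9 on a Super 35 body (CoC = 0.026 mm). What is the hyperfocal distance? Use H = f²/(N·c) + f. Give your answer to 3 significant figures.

83.9 m

Hyperfocal distance H = f²/(N·c) + f = 140²/(9 × 0.026) + 140 = 19600/0.234 + 140 ≈ 83900.7 mm ≈ 83.9 m.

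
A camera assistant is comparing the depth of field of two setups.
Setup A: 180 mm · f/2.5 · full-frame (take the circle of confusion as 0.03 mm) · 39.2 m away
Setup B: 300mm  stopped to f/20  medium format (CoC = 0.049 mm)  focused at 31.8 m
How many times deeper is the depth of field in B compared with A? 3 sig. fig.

3.46

Setup A: H = 180²/(2.5×0.03) + 180 ≈ 432180.0 mm; DoF = Df − Dn = 43092.3 − 35952.6 ≈ 7139.7 mm.
Setup B: H = 300²/(20×0.049) + 300 ≈ 92136.7 mm; DoF = Df − Dn = 48402 − 23678 ≈ 24724 mm.
Ratio = 24724 / 7139.7 ≈ 3.46.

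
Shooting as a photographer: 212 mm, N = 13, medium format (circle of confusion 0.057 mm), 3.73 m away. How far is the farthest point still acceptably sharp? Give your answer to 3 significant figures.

Hyperfocal distance H = f²/(N·c) + f = 212²/(13 × 0.057) + 212 = 44944/0.741 + 212 ≈ 60865.2 mm ≈ 60.87 m.
Far limit Df = s·(H − f)/(H − s) = 3730 × (60865.2 − 212) / (60865.2 − 3730) = 3730 × 60653.2 / 57135.2 ≈ 3959.7 mm ≈ 3.96 m.

3.96 m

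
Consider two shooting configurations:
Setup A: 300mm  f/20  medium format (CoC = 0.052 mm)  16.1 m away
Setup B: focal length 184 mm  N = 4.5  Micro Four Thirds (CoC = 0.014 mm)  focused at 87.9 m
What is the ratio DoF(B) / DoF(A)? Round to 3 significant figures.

4.85

Setup A: H = 300²/(20×0.052) + 300 ≈ 86838.5 mm; DoF = Df − Dn = 19696.1 − 13614.3 ≈ 6081.8 mm.
Setup B: H = 184²/(4.5×0.014) + 184 ≈ 537580.8 mm; DoF = Df − Dn = 105046 − 75566 ≈ 29480 mm.
Ratio = 29480 / 6081.8 ≈ 4.85.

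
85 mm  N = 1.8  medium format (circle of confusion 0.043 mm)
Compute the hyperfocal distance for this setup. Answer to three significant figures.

93.4 m

Hyperfocal distance H = f²/(N·c) + f = 85²/(1.8 × 0.043) + 85 = 7225/0.0774 + 85 ≈ 93431.3 mm ≈ 93.4 m.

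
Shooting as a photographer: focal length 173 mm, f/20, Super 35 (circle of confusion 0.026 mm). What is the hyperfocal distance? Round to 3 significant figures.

Hyperfocal distance H = f²/(N·c) + f = 173²/(20 × 0.026) + 173 = 29929/0.52 + 173 ≈ 57728.8 mm ≈ 57.7 m.

57.7 m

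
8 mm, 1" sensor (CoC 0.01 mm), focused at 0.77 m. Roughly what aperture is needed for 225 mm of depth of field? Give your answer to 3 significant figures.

Write h = H − f = f²/(N·c). The thin-lens limits are Dn = s·h/(h + (s−f)) and Df = s·h/(h − (s−f)), so DoF = Df − Dn = 2·s·(s−f)·h / (h² − (s−f)²).
That is a quadratic in h: DoF·h² − 2·s·(s−f)·h − DoF·(s−f)² = 0 ⇒ h = (s−f)·(s + √(s² + DoF²)) / DoF = 762 × (770 + √(770² + 225²)) / 225 = 762 × (770 + 802.200) / 225 ≈ 5324.5 mm.
Then N = f²/(c·h) = 8² / (0.01 × 5324.5) = 64 / 53.245 ≈ 1.20.

f/1.20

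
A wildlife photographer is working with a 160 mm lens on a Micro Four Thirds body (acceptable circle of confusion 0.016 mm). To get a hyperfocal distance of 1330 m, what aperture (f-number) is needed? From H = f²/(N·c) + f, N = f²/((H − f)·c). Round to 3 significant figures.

Rearrange H = f²/(N·c) + f for N: N = f² / ((H − f)·c).
N = 160² / ((1330000 − 160) × 0.016) = 25600 / 21277 ≈ 1.20.

f/1.20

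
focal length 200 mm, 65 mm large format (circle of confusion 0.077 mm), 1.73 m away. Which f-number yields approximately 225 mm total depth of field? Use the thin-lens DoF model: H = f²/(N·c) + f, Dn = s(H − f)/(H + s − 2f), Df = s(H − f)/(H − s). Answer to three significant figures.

f/22

Write h = H − f = f²/(N·c). The thin-lens limits are Dn = s·h/(h + (s−f)) and Df = s·h/(h − (s−f)), so DoF = Df − Dn = 2·s·(s−f)·h / (h² − (s−f)²).
That is a quadratic in h: DoF·h² − 2·s·(s−f)·h − DoF·(s−f)² = 0 ⇒ h = (s−f)·(s + √(s² + DoF²)) / DoF = 1530 × (1730 + √(1730² + 225²)) / 225 = 1530 × (1730 + 1744.57) / 225 ≈ 23627 mm.
Then N = f²/(c·h) = 200² / (0.077 × 23627) = 40000 / 1819.3 ≈ 22.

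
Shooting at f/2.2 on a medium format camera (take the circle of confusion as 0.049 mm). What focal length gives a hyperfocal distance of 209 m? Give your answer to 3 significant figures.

150 mm

From H = f²/(N·c) + f, with f ≪ H: f ≈ √(H·N·c) = √(209000 × 2.2 × 0.049) = √22530 ≈ 150.1 mm.
The +f correction barely moves this — solving exactly, f² + N·c·f − N·c·H = 0 ⇒ f = (−N·c + √((N·c)² + 4·N·c·H))/2 = (−0.1078 + √90121)/2 ≈ 150.05 mm, so f ≈ 150 mm.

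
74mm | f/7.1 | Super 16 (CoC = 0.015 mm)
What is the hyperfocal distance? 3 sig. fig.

Hyperfocal distance H = f²/(N·c) + f = 74²/(7.1 × 0.015) + 74 = 5476/0.1065 + 74 ≈ 51491.8 mm ≈ 51.5 m.

51.5 m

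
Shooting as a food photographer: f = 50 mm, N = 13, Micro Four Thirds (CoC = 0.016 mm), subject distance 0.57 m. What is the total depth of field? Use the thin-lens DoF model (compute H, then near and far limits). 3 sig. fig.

Hyperfocal distance H = f²/(N·c) + f = 50²/(13 × 0.016) + 50 = 2500/0.208 + 50 ≈ 12069.2 mm ≈ 12.07 m.
Near limit Dn = s·(H − f)/(H + s − 2f) = 570 × (12069.2 − 50) / (12069.2 + 570 − 2 × 50) = 570 × 12019.2 / 12539.2 ≈ 546.362 mm.
Far limit Df = s·(H − f)/(H − s) = 570 × (12069.2 − 50) / (12069.2 − 570) = 570 × 12019.2 / 11499.2 ≈ 595.776 mm.
Depth of field = Df − Dn = 595.776 − 546.362 ≈ 49.414 mm.

49.4 mm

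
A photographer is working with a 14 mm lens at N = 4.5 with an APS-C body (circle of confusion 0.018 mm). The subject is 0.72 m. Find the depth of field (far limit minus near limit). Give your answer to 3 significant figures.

Hyperfocal distance H = f²/(N·c) + f = 14²/(4.5 × 0.018) + 14 = 196/0.081 + 14 ≈ 2433.8 mm ≈ 2.434 m.
Near limit Dn = s·(H − f)/(H + s − 2f) = 720 × (2433.8 − 14) / (2433.8 + 720 − 2 × 14) = 720 × 2419.8 / 3125.8 ≈ 557.38 mm.
Far limit Df = s·(H − f)/(H − s) = 720 × (2433.8 − 14) / (2433.8 − 720) = 720 × 2419.8 / 1713.8 ≈ 1016.61 mm.
Depth of field = Df − Dn = 1016.61 − 557.38 ≈ 459.23 mm.

459 mm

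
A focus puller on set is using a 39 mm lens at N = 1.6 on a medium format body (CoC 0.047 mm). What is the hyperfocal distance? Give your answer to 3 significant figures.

Hyperfocal distance H = f²/(N·c) + f = 39²/(1.6 × 0.047) + 39 = 1521/0.0752 + 39 ≈ 20265.1 mm ≈ 20.3 m.

20.3 m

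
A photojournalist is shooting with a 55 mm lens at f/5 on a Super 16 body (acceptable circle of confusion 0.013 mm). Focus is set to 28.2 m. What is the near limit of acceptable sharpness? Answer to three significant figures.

Hyperfocal distance H = f²/(N·c) + f = 55²/(5 × 0.013) + 55 = 3025/0.065 + 55 ≈ 46593.5 mm ≈ 46.59 m.
Near limit Dn = s·(H − f)/(H + s − 2f) = 28200 × (46593.5 − 55) / (46593.5 + 28200 − 2 × 55) = 28200 × 46538.5 / 74683.5 ≈ 17573 mm ≈ 17.6 m.

17.6 m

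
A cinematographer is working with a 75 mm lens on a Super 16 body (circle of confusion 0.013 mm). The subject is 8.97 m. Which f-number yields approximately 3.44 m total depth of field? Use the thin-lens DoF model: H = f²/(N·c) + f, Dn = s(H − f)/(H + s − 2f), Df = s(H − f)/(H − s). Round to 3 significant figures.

f/9.01

Write h = H − f = f²/(N·c). The thin-lens limits are Dn = s·h/(h + (s−f)) and Df = s·h/(h − (s−f)), so DoF = Df − Dn = 2·s·(s−f)·h / (h² − (s−f)²).
That is a quadratic in h: DoF·h² − 2·s·(s−f)·h − DoF·(s−f)² = 0 ⇒ h = (s−f)·(s + √(s² + DoF²)) / DoF = 8895 × (8970 + √(8970² + 3440²)) / 3440 = 8895 × (8970 + 9607.00) / 3440 ≈ 48036 mm.
Then N = f²/(c·h) = 75² / (0.013 × 48036) = 5625 / 624.46 ≈ 9.01.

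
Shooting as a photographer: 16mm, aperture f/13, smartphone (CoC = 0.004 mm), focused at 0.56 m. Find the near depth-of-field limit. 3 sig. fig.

0.504 m

Hyperfocal distance H = f²/(N·c) + f = 16²/(13 × 0.004) + 16 = 256/0.052 + 16 ≈ 4939.1 mm ≈ 4.939 m.
Near limit Dn = s·(H − f)/(H + s − 2f) = 560 × (4939.1 − 16) / (4939.1 + 560 − 2 × 16) = 560 × 4923.1 / 5467.1 ≈ 504.28 mm ≈ 0.504 m.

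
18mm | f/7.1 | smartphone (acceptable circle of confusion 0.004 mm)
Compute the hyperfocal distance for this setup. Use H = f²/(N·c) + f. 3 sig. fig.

Hyperfocal distance H = f²/(N·c) + f = 18²/(7.1 × 0.004) + 18 = 324/0.0284 + 18 ≈ 11426.5 mm ≈ 11.4 m.

11.4 m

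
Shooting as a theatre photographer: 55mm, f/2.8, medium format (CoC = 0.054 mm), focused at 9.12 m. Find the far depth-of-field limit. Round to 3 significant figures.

Hyperfocal distance H = f²/(N·c) + f = 55²/(2.8 × 0.054) + 55 = 3025/0.1512 + 55 ≈ 20061.6 mm ≈ 20.06 m.
Far limit Df = s·(H − f)/(H − s) = 9120 × (20061.6 − 55) / (20061.6 − 9120) = 9120 × 20006.6 / 10941.6 ≈ 16676 mm ≈ 16.7 m.

16.7 m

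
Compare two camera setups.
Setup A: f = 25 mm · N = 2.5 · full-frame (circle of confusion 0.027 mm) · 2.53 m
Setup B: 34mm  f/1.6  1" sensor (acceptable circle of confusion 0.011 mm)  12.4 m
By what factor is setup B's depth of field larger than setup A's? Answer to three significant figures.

3.28

Setup A: H = 25²/(2.5×0.027) + 25 ≈ 9284.3 mm; DoF = Df − Dn = 3468.3 − 1991.3 ≈ 1477.0 mm.
Setup B: H = 34²/(1.6×0.011) + 34 ≈ 65715.8 mm; DoF = Df − Dn = 15276.0 − 10435.3 ≈ 4840.7 mm.
Ratio = 4840.7 / 1477.0 ≈ 3.28.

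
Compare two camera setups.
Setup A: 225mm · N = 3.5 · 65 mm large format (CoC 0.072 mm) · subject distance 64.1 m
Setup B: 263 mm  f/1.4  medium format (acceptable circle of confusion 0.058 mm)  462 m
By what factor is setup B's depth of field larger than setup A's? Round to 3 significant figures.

Setup A: H = 225²/(3.5×0.072) + 225 ≈ 201117.9 mm; DoF = Df − Dn = 93982 − 48636 ≈ 45346 mm.
Setup B: H = 263²/(1.4×0.058) + 263 ≈ 852098.0 mm; DoF = Df − Dn = 1008843 − 299601 ≈ 709242 mm.
Ratio = 709242 / 45346 ≈ 15.6.

15.6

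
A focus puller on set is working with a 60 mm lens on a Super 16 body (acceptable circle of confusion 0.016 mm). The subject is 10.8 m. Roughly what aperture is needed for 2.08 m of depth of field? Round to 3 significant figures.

Write h = H − f = f²/(N·c). The thin-lens limits are Dn = s·h/(h + (s−f)) and Df = s·h/(h − (s−f)), so DoF = Df − Dn = 2·s·(s−f)·h / (h² − (s−f)²).
That is a quadratic in h: DoF·h² − 2·s·(s−f)·h − DoF·(s−f)² = 0 ⇒ h = (s−f)·(s + √(s² + DoF²)) / DoF = 10740 × (10800 + √(10800² + 2080²)) / 2080 = 10740 × (10800 + 10998.5) / 2080 ≈ 112556 mm.
Then N = f²/(c·h) = 60² / (0.016 × 112556) = 3600 / 1800.9 ≈ 2.00.

f/2.00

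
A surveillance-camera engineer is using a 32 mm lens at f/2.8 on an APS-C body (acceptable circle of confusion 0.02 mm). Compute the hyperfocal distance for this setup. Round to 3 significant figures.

18.3 m

Hyperfocal distance H = f²/(N·c) + f = 32²/(2.8 × 0.02) + 32 = 1024/0.056 + 32 ≈ 18317.7 mm ≈ 18.3 m.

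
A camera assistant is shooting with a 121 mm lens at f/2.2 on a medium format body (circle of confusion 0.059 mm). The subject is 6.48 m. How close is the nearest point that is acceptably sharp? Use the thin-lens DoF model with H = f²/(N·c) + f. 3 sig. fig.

Hyperfocal distance H = f²/(N·c) + f = 121²/(2.2 × 0.059) + 121 = 14641/0.1298 + 121 ≈ 112917.6 mm ≈ 112.9 m.
Near limit Dn = s·(H − f)/(H + s − 2f) = 6480 × (112917.6 − 121) / (112917.6 + 6480 − 2 × 121) = 6480 × 112796.6 / 119155.6 ≈ 6134.2 mm ≈ 6.13 m.

6.13 m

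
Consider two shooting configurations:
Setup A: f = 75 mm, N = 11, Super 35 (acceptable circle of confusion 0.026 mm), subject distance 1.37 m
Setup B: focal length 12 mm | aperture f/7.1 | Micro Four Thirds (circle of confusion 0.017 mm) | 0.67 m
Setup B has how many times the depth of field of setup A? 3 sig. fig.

5.86

Setup A: H = 75²/(11×0.026) + 75 ≈ 19742.8 mm; DoF = Df − Dn = 1466.56 − 1285.37 ≈ 181.19 mm.
Setup B: H = 12²/(7.1×0.017) + 12 ≈ 1205.0 mm; DoF = Df − Dn = 1494.0 − 431.8 ≈ 1062.2 mm.
Ratio = 1062.2 / 181.19 ≈ 5.86.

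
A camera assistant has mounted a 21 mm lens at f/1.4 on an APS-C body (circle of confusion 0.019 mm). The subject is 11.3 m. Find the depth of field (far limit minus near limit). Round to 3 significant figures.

Hyperfocal distance H = f²/(N·c) + f = 21²/(1.4 × 0.019) + 21 = 441/0.0266 + 21 ≈ 16599.9 mm ≈ 16.60 m.
Near limit Dn = s·(H − f)/(H + s − 2f) = 11300 × (16599.9 − 21) / (16599.9 + 11300 − 2 × 21) = 11300 × 16578.9 / 27857.9 ≈ 6725 mm.
Far limit Df = s·(H − f)/(H − s) = 11300 × (16599.9 − 21) / (16599.9 − 11300) = 11300 × 16578.9 / 5299.9 ≈ 35348 mm.
Depth of field = Df − Dn = 35348 − 6725 ≈ 28623 mm ≈ 28.6 m.

28.6 m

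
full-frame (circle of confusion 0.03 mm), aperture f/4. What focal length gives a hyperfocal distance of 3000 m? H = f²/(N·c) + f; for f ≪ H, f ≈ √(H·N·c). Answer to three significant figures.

From H = f²/(N·c) + f, with f ≪ H: f ≈ √(H·N·c) = √(3000000 × 4 × 0.03) = √360000 ≈ 600.0 mm.
The +f correction barely moves this — solving exactly, f² + N·c·f − N·c·H = 0 ⇒ f = (−N·c + √((N·c)² + 4·N·c·H))/2 = (−0.12 + √1440000)/2 ≈ 599.94 mm, so f ≈ 600 mm.

600 mm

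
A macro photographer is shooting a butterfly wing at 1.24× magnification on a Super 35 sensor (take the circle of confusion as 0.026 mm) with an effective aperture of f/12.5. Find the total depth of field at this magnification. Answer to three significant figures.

At magnification m, DoF ≈ 2·N_eff·c/m² = 2 × 12.5 × 0.026 / 1.24² = 0.65 / 1.538 ≈ 0.423 mm.

0.423 mm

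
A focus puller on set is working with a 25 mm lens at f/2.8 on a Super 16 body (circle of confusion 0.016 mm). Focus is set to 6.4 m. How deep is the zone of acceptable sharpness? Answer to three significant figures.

Hyperfocal distance H = f²/(N·c) + f = 25²/(2.8 × 0.016) + 25 = 625/0.0448 + 25 ≈ 13975.9 mm ≈ 13.98 m.
Near limit Dn = s·(H − f)/(H + s − 2f) = 6400 × (13975.9 − 25) / (13975.9 + 6400 − 2 × 25) = 6400 × 13950.9 / 20325.9 ≈ 4392.7 mm.
Far limit Df = s·(H − f)/(H − s) = 6400 × (13975.9 − 25) / (13975.9 − 6400) = 6400 × 13950.9 / 7575.9 ≈ 11785.5 mm.
Depth of field = Df − Dn = 11785.5 − 4392.7 ≈ 7392.8 mm ≈ 7.39 m.

7.39 m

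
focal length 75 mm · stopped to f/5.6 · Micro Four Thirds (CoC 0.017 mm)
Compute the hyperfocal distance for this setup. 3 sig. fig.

Hyperfocal distance H = f²/(N·c) + f = 75²/(5.6 × 0.017) + 75 = 5625/0.0952 + 75 ≈ 59161.1 mm ≈ 59.2 m.

59.2 m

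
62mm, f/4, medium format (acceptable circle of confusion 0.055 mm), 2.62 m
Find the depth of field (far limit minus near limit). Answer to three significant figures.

Hyperfocal distance H = f²/(N·c) + f = 62²/(4 × 0.055) + 62 = 3844/0.22 + 62 ≈ 17534.7 mm ≈ 17.53 m.
Near limit Dn = s·(H − f)/(H + s − 2f) = 2620 × (17534.7 − 62) / (17534.7 + 2620 − 2 × 62) = 2620 × 17472.7 / 20030.7 ≈ 2285.42 mm.
Far limit Df = s·(H − f)/(H − s) = 2620 × (17534.7 − 62) / (17534.7 − 2620) = 2620 × 17472.7 / 14914.7 ≈ 3069.35 mm.
Depth of field = Df − Dn = 3069.35 − 2285.42 ≈ 783.93 mm ≈ 0.784 m.

0.784 m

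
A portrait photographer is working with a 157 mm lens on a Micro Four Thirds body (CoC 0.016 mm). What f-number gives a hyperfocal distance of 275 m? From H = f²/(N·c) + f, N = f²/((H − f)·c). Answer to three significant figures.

Rearrange H = f²/(N·c) + f for N: N = f² / ((H − f)·c).
N = 157² / ((275000 − 157) × 0.016) = 24649 / 4397 ≈ 5.61.

f/5.61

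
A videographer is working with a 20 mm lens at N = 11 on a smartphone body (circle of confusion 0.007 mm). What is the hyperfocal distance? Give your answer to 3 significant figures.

5.21 m

Hyperfocal distance H = f²/(N·c) + f = 20²/(11 × 0.007) + 20 = 400/0.077 + 20 ≈ 5214.8 mm ≈ 5.21 m.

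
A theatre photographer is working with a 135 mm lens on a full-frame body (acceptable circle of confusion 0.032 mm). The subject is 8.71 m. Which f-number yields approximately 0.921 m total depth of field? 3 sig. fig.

Write h = H − f = f²/(N·c). The thin-lens limits are Dn = s·h/(h + (s−f)) and Df = s·h/(h − (s−f)), so DoF = Df − Dn = 2·s·(s−f)·h / (h² − (s−f)²).
That is a quadratic in h: DoF·h² − 2·s·(s−f)·h − DoF·(s−f)² = 0 ⇒ h = (s−f)·(s + √(s² + DoF²)) / DoF = 8575 × (8710 + √(8710² + 921²)) / 921 = 8575 × (8710 + 8758.56) / 921 ≈ 162642 mm.
Then N = f²/(c·h) = 135² / (0.032 × 162642) = 18225 / 5204.5 ≈ 3.50.

f/3.50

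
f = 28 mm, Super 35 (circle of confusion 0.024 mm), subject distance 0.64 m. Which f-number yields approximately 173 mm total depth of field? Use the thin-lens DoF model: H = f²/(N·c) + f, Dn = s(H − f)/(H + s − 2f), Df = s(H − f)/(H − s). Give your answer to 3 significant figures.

f/7.09

Write h = H − f = f²/(N·c). The thin-lens limits are Dn = s·h/(h + (s−f)) and Df = s·h/(h − (s−f)), so DoF = Df − Dn = 2·s·(s−f)·h / (h² − (s−f)²).
That is a quadratic in h: DoF·h² − 2·s·(s−f)·h − DoF·(s−f)² = 0 ⇒ h = (s−f)·(s + √(s² + DoF²)) / DoF = 612 × (640 + √(640² + 173²)) / 173 = 612 × (640 + 662.970) / 173 ≈ 4609.3 mm.
Then N = f²/(c·h) = 28² / (0.024 × 4609.3) = 784 / 110.62 ≈ 7.09.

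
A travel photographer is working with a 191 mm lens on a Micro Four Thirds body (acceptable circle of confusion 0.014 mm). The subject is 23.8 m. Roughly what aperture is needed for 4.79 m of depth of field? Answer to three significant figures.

Write h = H − f = f²/(N·c). The thin-lens limits are Dn = s·h/(h + (s−f)) and Df = s·h/(h − (s−f)), so DoF = Df − Dn = 2·s·(s−f)·h / (h² − (s−f)²).
That is a quadratic in h: DoF·h² − 2·s·(s−f)·h − DoF·(s−f)² = 0 ⇒ h = (s−f)·(s + √(s² + DoF²)) / DoF = 23609 × (23800 + √(23800² + 4790²)) / 4790 = 23609 × (23800 + 24277.2) / 4790 ≈ 236964 mm.
Then N = f²/(c·h) = 191² / (0.014 × 236964) = 36481 / 3317.5 ≈ 11.

f/11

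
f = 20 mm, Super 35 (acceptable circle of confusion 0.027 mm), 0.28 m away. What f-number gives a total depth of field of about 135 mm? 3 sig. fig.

f/13

Write h = H − f = f²/(N·c). The thin-lens limits are Dn = s·h/(h + (s−f)) and Df = s·h/(h − (s−f)), so DoF = Df − Dn = 2·s·(s−f)·h / (h² − (s−f)²).
That is a quadratic in h: DoF·h² − 2·s·(s−f)·h − DoF·(s−f)² = 0 ⇒ h = (s−f)·(s + √(s² + DoF²)) / DoF = 260 × (280 + √(280² + 135²)) / 135 = 260 × (280 + 310.846) / 135 ≈ 1137.9 mm.
Then N = f²/(c·h) = 20² / (0.027 × 1137.9) = 400 / 30.724 ≈ 13.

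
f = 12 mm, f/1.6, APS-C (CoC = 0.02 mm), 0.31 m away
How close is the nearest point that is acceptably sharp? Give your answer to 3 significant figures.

Hyperfocal distance H = f²/(N·c) + f = 12²/(1.6 × 0.02) + 12 = 144/0.032 + 12 ≈ 4512.0 mm ≈ 4.512 m.
Near limit Dn = s·(H − f)/(H + s − 2f) = 310 × (4512.0 − 12) / (4512.0 + 310 − 2 × 12) = 310 × 4500.0 / 4798.0 ≈ 290.75 mm.

291 mm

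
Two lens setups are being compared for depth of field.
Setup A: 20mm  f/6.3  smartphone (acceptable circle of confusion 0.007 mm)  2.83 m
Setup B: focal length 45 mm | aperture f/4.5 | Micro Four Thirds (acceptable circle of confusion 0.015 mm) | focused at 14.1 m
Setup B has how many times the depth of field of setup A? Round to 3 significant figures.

8.73

Setup A: H = 20²/(6.3×0.007) + 20 ≈ 9090.3 mm; DoF = Df − Dn = 4100.3 − 2160.6 ≈ 1939.7 mm.
Setup B: H = 45²/(4.5×0.015) + 45 ≈ 30045.0 mm; DoF = Df − Dn = 26529 − 9602 ≈ 16927 mm.
Ratio = 16927 / 1939.7 ≈ 8.73.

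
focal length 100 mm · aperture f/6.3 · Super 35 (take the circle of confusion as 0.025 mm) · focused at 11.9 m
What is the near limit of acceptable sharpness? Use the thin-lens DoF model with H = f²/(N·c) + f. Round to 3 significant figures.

10.0 m

Hyperfocal distance H = f²/(N·c) + f = 100²/(6.3 × 0.025) + 100 = 10000/0.1575 + 100 ≈ 63592.1 mm ≈ 63.59 m.
Near limit Dn = s·(H − f)/(H + s − 2f) = 11900 × (63592.1 − 100) / (63592.1 + 11900 − 2 × 100) = 11900 × 63492.1 / 75292.1 ≈ 10035 mm ≈ 10.0 m.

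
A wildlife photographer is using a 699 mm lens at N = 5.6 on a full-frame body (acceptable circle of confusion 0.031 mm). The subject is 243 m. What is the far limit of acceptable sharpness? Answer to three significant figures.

Hyperfocal distance H = f²/(N·c) + f = 699²/(5.6 × 0.031) + 699 = 488601/0.1736 + 699 ≈ 2815220.9 mm ≈ 2815 m.
Far limit Df = s·(H − f)/(H − s) = 243000 × (2815220.9 − 699) / (2815220.9 − 243000) = 243000 × 2814521.9 / 2572220.9 ≈ 265890 mm ≈ 266 m.

266 m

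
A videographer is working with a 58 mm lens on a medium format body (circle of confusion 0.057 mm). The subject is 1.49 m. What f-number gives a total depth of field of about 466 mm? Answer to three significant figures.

f/6.29

Write h = H − f = f²/(N·c). The thin-lens limits are Dn = s·h/(h + (s−f)) and Df = s·h/(h − (s−f)), so DoF = Df − Dn = 2·s·(s−f)·h / (h² − (s−f)²).
That is a quadratic in h: DoF·h² − 2·s·(s−f)·h − DoF·(s−f)² = 0 ⇒ h = (s−f)·(s + √(s² + DoF²)) / DoF = 1432 × (1490 + √(1490² + 466²)) / 466 = 1432 × (1490 + 1561.17) / 466 ≈ 9376.1 mm.
Then N = f²/(c·h) = 58² / (0.057 × 9376.1) = 3364 / 534.44 ≈ 6.29.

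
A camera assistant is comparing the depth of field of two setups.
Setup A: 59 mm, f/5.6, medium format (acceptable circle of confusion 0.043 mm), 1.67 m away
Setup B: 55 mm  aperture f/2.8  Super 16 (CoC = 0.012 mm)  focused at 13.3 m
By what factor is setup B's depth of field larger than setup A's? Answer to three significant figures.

Setup A: H = 59²/(5.6×0.043) + 59 ≈ 14515.0 mm; DoF = Df − Dn = 1879.45 − 1502.55 ≈ 376.90 mm.
Setup B: H = 55²/(2.8×0.012) + 55 ≈ 90084.8 mm; DoF = Df − Dn = 15594.2 − 11594.3 ≈ 3999.9 mm.
Ratio = 3999.9 / 376.90 ≈ 10.6.

10.6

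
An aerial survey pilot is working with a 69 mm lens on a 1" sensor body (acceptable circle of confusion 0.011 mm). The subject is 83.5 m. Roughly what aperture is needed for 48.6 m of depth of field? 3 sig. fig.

Write h = H − f = f²/(N·c). The thin-lens limits are Dn = s·h/(h + (s−f)) and Df = s·h/(h − (s−f)), so DoF = Df − Dn = 2·s·(s−f)·h / (h² − (s−f)²).
That is a quadratic in h: DoF·h² − 2·s·(s−f)·h − DoF·(s−f)² = 0 ⇒ h = (s−f)·(s + √(s² + DoF²)) / DoF = 83431 × (83500 + √(83500² + 48600²)) / 48600 = 83431 × (83500 + 96613.7) / 48600 ≈ 309199 mm.
Then N = f²/(c·h) = 69² / (0.011 × 309199) = 4761 / 3401.2 ≈ 1.40.

f/1.40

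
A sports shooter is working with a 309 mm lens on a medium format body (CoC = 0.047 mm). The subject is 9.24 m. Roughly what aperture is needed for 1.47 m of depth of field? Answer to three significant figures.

Write h = H − f = f²/(N·c). The thin-lens limits are Dn = s·h/(h + (s−f)) and Df = s·h/(h − (s−f)), so DoF = Df − Dn = 2·s·(s−f)·h / (h² − (s−f)²).
That is a quadratic in h: DoF·h² − 2·s·(s−f)·h − DoF·(s−f)² = 0 ⇒ h = (s−f)·(s + √(s² + DoF²)) / DoF = 8931 × (9240 + √(9240² + 1470²)) / 1470 = 8931 × (9240 + 9356.20) / 1470 ≈ 112981 mm.
Then N = f²/(c·h) = 309² / (0.047 × 112981) = 95481 / 5310.1 ≈ 18.

f/18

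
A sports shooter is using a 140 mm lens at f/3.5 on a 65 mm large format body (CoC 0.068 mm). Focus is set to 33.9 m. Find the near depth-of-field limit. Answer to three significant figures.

24.0 m

Hyperfocal distance H = f²/(N·c) + f = 140²/(3.5 × 0.068) + 140 = 19600/0.238 + 140 ≈ 82492.9 mm ≈ 82.49 m.
Near limit Dn = s·(H − f)/(H + s − 2f) = 33900 × (82492.9 − 140) / (82492.9 + 33900 − 2 × 140) = 33900 × 82352.9 / 116112.9 ≈ 24044 mm ≈ 24.0 m.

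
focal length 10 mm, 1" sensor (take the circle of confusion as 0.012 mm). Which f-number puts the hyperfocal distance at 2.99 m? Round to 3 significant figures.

f/2.80

Rearrange H = f²/(N·c) + f for N: N = f² / ((H − f)·c).
N = 10² / ((2990 − 10) × 0.012) = 100 / 35.76 ≈ 2.80.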